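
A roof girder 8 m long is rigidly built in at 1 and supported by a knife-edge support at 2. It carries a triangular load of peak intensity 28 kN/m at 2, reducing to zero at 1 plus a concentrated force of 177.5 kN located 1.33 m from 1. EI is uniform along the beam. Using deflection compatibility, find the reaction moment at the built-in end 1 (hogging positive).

Take the reaction at 2 as the redundant and release it; the primary structure is a cantilever fixed at 1.
Deflection at 2 on the released cantilever, summing each load's contribution:
  triangular load, peak 28 at the free end: 11w₀L⁴/(120EI) = 10513/EI
  point load 177.5 at a = 1.33: Pa²(3L − a)/(6EI) = 1186/EI
  δ_0 = 11699/EI
Flexibility coefficient — unit upward force at 2: δ_{22} = L³/(3EI) = 170.7/EI.
Compatibility at 2: δ_0 − R_2·δ_{22} = 0, so R_2 = 11699/170.7 = 68.55 kN.
Moment equilibrium about 1: M_1 = Σ(load moments about 1) − R_2·L = 833.4 − 68.55×8 = 285 kN·m.

M_1 = 285 kN·m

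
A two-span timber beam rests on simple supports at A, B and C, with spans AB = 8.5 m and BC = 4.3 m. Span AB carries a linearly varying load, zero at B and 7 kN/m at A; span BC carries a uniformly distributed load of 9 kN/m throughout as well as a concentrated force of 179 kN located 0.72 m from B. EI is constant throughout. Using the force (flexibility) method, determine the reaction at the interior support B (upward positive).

Insert a hinge at B; M_B is the redundant, and each span becomes simply supported.
Rotations at B on the released spans (each span's end-slope, ×1/EI):
  span AB: triangular load, peak 7: 7w₀L³/(360EI) = 83.59/EI
  span BC: UDL 9: wL³/(24EI) = 29.82/EI
  span BC: point load 179 at a = 0.72: Pab(L + b)/(6LEI) = 140.9/EI
  relative rotation θ_0 = (83.59 + 170.7)/EI = 254.3/EI
A unit hogging moment at B produces rotation L₁/(3EI) + L₂/(3EI) = 4.267/EI.
Compatibility: M_B·(L₁+L₂)/(3EI) = θ_0, giving M_B = 59.61 kN·m (hogging).
Span AB, ΣM about A with M_B applied at B: R_B^{AB}·8.5 = 84.29 + 59.61, so R_B^{AB} = 16.93 kN and R_A = 29.75 − 16.93 = 12.82 kN.
Span BC, ΣM about C: R_B^{BC}·4.3 = 724 + 59.61, so R_B^{BC} = 182.2 kN and R_C = 217.7 − 182.2 = 35.46 kN.
R_B = 16.93 + 182.2 = 199.2 kN.

R_B = 199.2 kN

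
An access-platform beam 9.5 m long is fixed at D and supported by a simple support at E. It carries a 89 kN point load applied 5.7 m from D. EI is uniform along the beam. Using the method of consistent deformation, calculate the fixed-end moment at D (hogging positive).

M_D = 142 kN·m

Remove the prop at E; the released (primary) structure is a cantilever built in at D.
Primary-structure tip deflection at E by superposition:
  point load 89 at a = 5.7: Pa²(3L − a)/(6EI) = 10988/EI
Flexibility coefficient — unit upward force at E: δ_{EE} = L³/(3EI) = 285.8/EI.
Compatibility at E: δ_0 − R_E·δ_{EE} = 0, so R_E = 10988/285.8 = 38.45 kN.
Moment equilibrium about D: M_D = Σ(load moments about D) − R_E·L = 507.3 − 38.45×9.5 = 142 kN·m.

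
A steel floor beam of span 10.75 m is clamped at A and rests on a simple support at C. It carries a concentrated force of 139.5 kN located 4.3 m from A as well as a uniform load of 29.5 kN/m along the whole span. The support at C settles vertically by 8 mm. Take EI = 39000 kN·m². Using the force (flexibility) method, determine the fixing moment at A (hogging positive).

M_A = 722.2 kN·m

Release the roller at C. Primary structure: cantilever fixed at A.
Deflection at C on the released cantilever, summing each load's contribution:
  point load 139.5 at a = 4.3: Pa²(3L − a)/(6EI) = 12015/EI
  UDL 29.5: wL⁴/(8EI) = 49245/EI
  δ_0 = 61261/EI
Tip deflection under a unit load at C: L³/(3EI) = 414.1/EI.
With EI = 39000 kN·m²: δ_0 = 1.5708 m and δ_{CC} = 0.010618 m/kN.
Compatibility — the beam at C must follow the support down by 0.008 m: δ_0 − R_C·δ_{CC} = 0.008, so R_C = (1.5708 − 0.008)/0.010618 = 147.2 kN.
Moment equilibrium about A: M_A = Σ(load moments about A) − R_C·L = 2304 − 147.2×10.75 = 722.2 kN·m.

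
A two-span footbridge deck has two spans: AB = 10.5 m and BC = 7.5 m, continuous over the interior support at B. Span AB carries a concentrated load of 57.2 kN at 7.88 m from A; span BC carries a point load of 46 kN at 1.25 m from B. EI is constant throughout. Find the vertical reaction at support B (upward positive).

R_B = 98.57 kN

Take M_B as the redundant. Released structure: two simple spans AB and BC with a hinge at B.
Discontinuity in slope at B on the released structure — sum the simple-span end rotations:
  span AB: point load 57.2 at a = 7.88: Pab(L + a)/(6LEI) = 344.5/EI
  span BC: point load 46 at a = 1.25: Pab(L + b)/(6LEI) = 109.8/EI
  relative rotation θ_0 = (344.5 + 109.8)/EI = 454.3/EI
A unit hogging moment at B produces rotation L₁/(3EI) + L₂/(3EI) = 6/EI.
Slope continuity at B: θ_0 = M_B·6/EI, so M_B = 454.3/6 = 75.72 kN·m (hogging).
Span AB, ΣM about A with M_B applied at B: R_B^{AB}·10.5 = 450.7 + 75.72, so R_B^{AB} = 50.14 kN and R_A = 57.2 − 50.14 = 7.061 kN.
Span BC, ΣM about C: R_B^{BC}·7.5 = 287.5 + 75.72, so R_B^{BC} = 48.43 kN and R_C = 46 − 48.43 = -2.43 kN.
R_B = 50.14 + 48.43 = 98.57 kN.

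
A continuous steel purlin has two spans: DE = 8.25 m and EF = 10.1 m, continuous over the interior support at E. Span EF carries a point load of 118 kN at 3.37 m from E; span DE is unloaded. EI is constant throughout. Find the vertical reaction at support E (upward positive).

R_E = 105.4 kN

Take M_E as the redundant. Released structure: two simple spans DE and EF with a hinge at E.
Rotations at E on the released spans (each span's end-slope, ×1/EI):
  span EF: point load 118 at a = 3.37: Pab(L + b)/(6LEI) = 743.3/EI
  relative rotation θ_0 = (0 + 743.3)/EI = 743.3/EI
A unit hogging moment at E produces rotation L₁/(3EI) + L₂/(3EI) = 6.117/EI.
Compatibility: M_E·(L₁+L₂)/(3EI) = θ_0, giving M_E = 121.5 kN·m (hogging).
Span DE, ΣM about D with M_E applied at E: R_E^{DE}·8.25 = 0 + 121.5, so R_E^{DE} = 14.73 kN and R_D = 0 − 14.73 = -14.73 kN.
Span EF, ΣM about F: R_E^{EF}·10.1 = 794.1 + 121.5, so R_E^{EF} = 90.66 kN and R_F = 118 − 90.66 = 27.34 kN.
R_E = 14.73 + 90.66 = 105.4 kN.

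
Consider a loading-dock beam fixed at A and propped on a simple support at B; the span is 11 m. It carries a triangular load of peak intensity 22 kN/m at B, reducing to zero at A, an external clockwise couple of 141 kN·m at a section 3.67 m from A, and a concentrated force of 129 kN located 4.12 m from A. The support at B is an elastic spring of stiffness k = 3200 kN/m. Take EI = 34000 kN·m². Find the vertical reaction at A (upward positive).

Release the roller at B. Primary structure: cantilever fixed at A.
Downward deflection at the released point B due to the loads:
  triangular load, peak 22 at the free end: 11w₀L⁴/(120EI) = 29526/EI
  clockwise couple 141 at a = 3.67: M₀a(2L − a)/(2EI) = 4743/EI
  point load 129 at a = 4.12: Pa²(3L − a)/(6EI) = 10540/EI
  δ_0 = 44808/EI
Flexibility coefficient — unit upward force at B: δ_{BB} = L³/(3EI) = 443.7/EI.
With EI = 34000 kN·m²: δ_0 = 1.3179 m and δ_{BB} = 0.013049 m/kN.
Compatibility — the spring shortens by R_B/k under the reaction it provides: δ_0 − R_B·δ_{BB} = R_B/k. With 1/k = 0.000313 m/kN, R_B = δ_0 / (δ_{BB} + 1/k) = 1.3179 / (0.013049 + 0.000313) = 98.63 kN.
Vertical equilibrium: R_A = ΣP − R_B = 250 − 98.63 = 151.4 kN.

R_A = 151.4 kN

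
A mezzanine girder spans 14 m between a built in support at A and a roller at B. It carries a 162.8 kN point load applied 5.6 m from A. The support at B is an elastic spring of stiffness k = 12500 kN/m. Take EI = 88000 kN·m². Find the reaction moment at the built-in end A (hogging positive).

Take the reaction at B as the redundant and release it; the primary structure is a cantilever fixed at A.
Primary-structure tip deflection at B by superposition:
  point load 162.8 at a = 5.6: Pa²(3L − a)/(6EI) = 30973/EI
Flexibility coefficient — unit upward force at B: δ_{BB} = L³/(3EI) = 914.7/EI.
With EI = 88000 kN·m²: δ_0 = 0.35196 m and δ_{BB} = 0.010394 m/kN.
Compatibility — the spring shortens by R_B/k under the reaction it provides: δ_0 − R_B·δ_{BB} = R_B/k. With 1/k = 0.00008 m/kN, R_B = δ_0 / (δ_{BB} + 1/k) = 0.35196 / (0.010394 + 0.00008) = 33.6 kN.
Moment equilibrium about A: M_A = Σ(load moments about A) − R_B·L = 911.7 − 33.6×14 = 441.2 kN·m.

M_A = 441.2 kN·m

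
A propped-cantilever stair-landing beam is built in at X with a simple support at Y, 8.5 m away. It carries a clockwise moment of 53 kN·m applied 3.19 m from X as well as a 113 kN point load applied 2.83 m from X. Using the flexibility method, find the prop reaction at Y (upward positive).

R_Y = 22.41 kN

Take the reaction at Y as the redundant and release it; the primary structure is a cantilever fixed at X.
Downward deflection at the released point Y due to the loads:
  clockwise couple 53 at a = 3.19: M₀a(2L − a)/(2EI) = 1167/EI
  point load 113 at a = 2.83: Pa²(3L − a)/(6EI) = 3419/EI
  δ_0 = 4587/EI
Tip deflection under a unit load at Y: L³/(3EI) = 204.7/EI.
The prop prevents deflection at Y: R_Y = δ_0/δ_{YY} = 4587/204.7 = 22.41 kN.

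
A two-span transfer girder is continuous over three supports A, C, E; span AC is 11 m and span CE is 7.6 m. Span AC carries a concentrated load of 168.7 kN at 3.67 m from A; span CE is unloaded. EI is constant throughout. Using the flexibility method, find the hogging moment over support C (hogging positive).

Release continuity at C by inserting a hinge; the redundant is the internal moment M_C. The primary structure is two simply-supported spans AC and CE.
End slopes at the hinge C, treating each span as simply supported:
  span AC: point load 168.7 at a = 3.67: Pab(L + a)/(6LEI) = 1009/EI
  relative rotation θ_0 = (1009 + 0)/EI = 1009/EI
A unit hogging moment at C produces rotation L₁/(3EI) + L₂/(3EI) = 6.2/EI.
Slope continuity at C: θ_0 = M_C·6.2/EI, so M_C = 1009/6.2 = 162.7 kN·m (hogging).

M_C = 162.7 kN·m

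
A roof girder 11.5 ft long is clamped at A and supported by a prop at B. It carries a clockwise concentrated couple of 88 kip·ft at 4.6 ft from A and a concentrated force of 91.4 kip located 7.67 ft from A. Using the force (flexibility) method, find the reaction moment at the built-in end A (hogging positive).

M_A = 159.1 kip·ft

Release the roller at B. Primary structure: cantilever fixed at A.
Downward deflection at the released point B due to the loads:
  clockwise couple 88 at a = 4.6: M₀a(2L − a)/(2EI) = 3724/EI
  point load 91.4 at a = 7.67: Pa²(3L − a)/(6EI) = 24044/EI
  δ_0 = 27768/EI
Tip deflection under a unit load at B: L³/(3EI) = 507/EI.
The prop prevents deflection at B: R_B = δ_0/δ_{BB} = 27768/507 = 54.77 kip.
Moment equilibrium about A: M_A = Σ(load moments about A) − R_B·L = 789 − 54.77×11.5 = 159.1 kip·ft.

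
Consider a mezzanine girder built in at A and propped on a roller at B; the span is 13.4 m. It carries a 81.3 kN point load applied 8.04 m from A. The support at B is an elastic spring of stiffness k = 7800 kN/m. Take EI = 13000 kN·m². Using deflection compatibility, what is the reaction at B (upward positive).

R_B = 35.05 kN

Remove the prop at B; the released (primary) structure is a cantilever built in at A.
Deflection at B on the released cantilever, summing each load's contribution:
  point load 81.3 at a = 8.04: Pa²(3L − a)/(6EI) = 28169/EI
Tip deflection under a unit load at B: L³/(3EI) = 802/EI.
With EI = 13000 kN·m²: δ_0 = 2.1668 m and δ_{BB} = 0.061695 m/kN.
Compatibility — the spring shortens by R_B/k under the reaction it provides: δ_0 − R_B·δ_{BB} = R_B/k. With 1/k = 0.000128 m/kN, R_B = δ_0 / (δ_{BB} + 1/k) = 2.1668 / (0.061695 + 0.000128) = 35.05 kN.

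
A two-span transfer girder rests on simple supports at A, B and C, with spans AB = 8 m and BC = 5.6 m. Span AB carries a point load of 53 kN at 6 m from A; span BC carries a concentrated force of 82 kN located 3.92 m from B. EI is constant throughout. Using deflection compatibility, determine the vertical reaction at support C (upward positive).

R_C = 45.48 kN

Take M_B as the redundant. Released structure: two simple spans AB and BC with a hinge at B.
Discontinuity in slope at B on the released structure — sum the simple-span end rotations:
  span AB: point load 53 at a = 6: Pab(L + a)/(6LEI) = 185.5/EI
  span BC: point load 82 at a = 3.92: Pab(L + b)/(6LEI) = 117/EI
  relative rotation θ_0 = (185.5 + 117)/EI = 302.5/EI
A unit hogging moment at B produces rotation L₁/(3EI) + L₂/(3EI) = 4.533/EI.
Slope continuity at B: θ_0 = M_B·4.533/EI, so M_B = 302.5/4.533 = 66.73 kN·m (hogging).
Span BC, ΣM about C: R_B^{BC}·5.6 = 137.8 + 66.73, so R_B^{BC} = 36.52 kN and R_C = 82 − 36.52 = 45.48 kN.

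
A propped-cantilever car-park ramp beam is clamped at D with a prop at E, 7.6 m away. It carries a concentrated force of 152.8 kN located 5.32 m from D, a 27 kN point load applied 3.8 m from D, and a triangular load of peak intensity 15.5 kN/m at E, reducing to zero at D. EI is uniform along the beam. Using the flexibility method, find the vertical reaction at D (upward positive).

Remove the prop at E; the released (primary) structure is a cantilever built in at D.
Primary-structure tip deflection at E by superposition:
  point load 152.8 at a = 5.32: Pa²(3L − a)/(6EI) = 12599/EI
  point load 27 at a = 3.8: Pa²(3L − a)/(6EI) = 1235/EI
  triangular load, peak 15.5 at the free end: 11w₀L⁴/(120EI) = 4740/EI
  δ_0 = 18574/EI
Tip deflection under a unit load at E: L³/(3EI) = 146.3/EI.
The prop prevents deflection at E: R_E = δ_0/δ_{EE} = 18574/146.3 = 126.9 kN.
Vertical equilibrium: R_D = ΣP − R_E = 238.7 − 126.9 = 111.8 kN.

R_D = 111.8 kN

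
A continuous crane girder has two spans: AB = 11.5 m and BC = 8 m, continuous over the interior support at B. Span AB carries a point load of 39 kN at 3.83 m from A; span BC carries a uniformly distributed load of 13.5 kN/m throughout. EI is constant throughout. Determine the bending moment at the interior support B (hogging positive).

Take M_B as the redundant. Released structure: two simple spans AB and BC with a hinge at B.
End slopes at the hinge B, treating each span as simply supported:
  span AB: point load 39 at a = 3.83: Pab(L + a)/(6LEI) = 254.5/EI
  span BC: UDL 13.5: wL³/(24EI) = 288/EI
  relative rotation θ_0 = (254.5 + 288)/EI = 542.5/EI
A unit hogging moment at B produces rotation L₁/(3EI) + L₂/(3EI) = 6.5/EI.
Slope continuity at B: θ_0 = M_B·6.5/EI, so M_B = 542.5/6.5 = 83.47 kN·m (hogging).

M_B = 83.47 kN·m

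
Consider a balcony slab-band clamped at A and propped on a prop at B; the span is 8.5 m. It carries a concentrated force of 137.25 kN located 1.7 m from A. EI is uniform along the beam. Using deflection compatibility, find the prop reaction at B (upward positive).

Take the reaction at B as the redundant and release it; the primary structure is a cantilever fixed at A.
Primary-structure tip deflection at B by superposition:
  point load 137.25 at a = 1.7: Pa²(3L − a)/(6EI) = 1573/EI
Tip deflection under a unit load at B: L³/(3EI) = 204.7/EI.
The prop prevents deflection at B: R_B = δ_0/δ_{BB} = 1573/204.7 = 7.686 kN.

R_B = 7.686 kN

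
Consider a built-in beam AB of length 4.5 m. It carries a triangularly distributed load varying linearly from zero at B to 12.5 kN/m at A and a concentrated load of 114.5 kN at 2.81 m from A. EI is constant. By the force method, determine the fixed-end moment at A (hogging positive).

M_A = 58.04 kN·m

Take the two fixed-end moments M_A, M_B as redundants; the released structure is the simple span AB.
Simple-span end rotations at A and B under the given loads:
  at A: triangular load, peak 12.5: w₀L³/(45EI) = 25.31/EI
  at B: triangular load, peak 12.5: 7w₀L³/(360EI) = 22.15/EI
  at A: point load 114.5 at a = 2.81: Pab(L + b)/(6LEI) = 124.7/EI
  at B: point load 114.5 at a = 2.81: Pab(L + a)/(6LEI) = 147.2/EI
  θ_A0 = 150/EI,  θ_B0 = 169.4/EI
Flexibility coefficients: a unit moment at one end gives L/(3EI) there and L/(6EI) at the far end, so f₁₁ = f₂₂ = 1.5/EI and f₁₂ = f₂₁ = 0.75/EI.
Compatibility — zero rotation at each built-in end:
  1.5 M_A + 0.75 M_B = 150
  0.75 M_A + 1.5 M_B = 169.4
Solving the pair gives M_A = 58.04 kN·m and M_B = 83.89 kN·m (hogging).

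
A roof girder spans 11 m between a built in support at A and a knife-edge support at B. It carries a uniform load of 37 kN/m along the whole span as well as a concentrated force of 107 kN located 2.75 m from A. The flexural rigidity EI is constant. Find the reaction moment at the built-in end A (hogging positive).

M_A = 752.7 kN·m

Release the roller at B. Primary structure: cantilever fixed at A.
Free-end deflection of the primary structure under the applied loading (downward +):
  UDL 37: wL⁴/(8EI) = 67715/EI
  point load 107 at a = 2.75: Pa²(3L − a)/(6EI) = 4080/EI
  δ_0 = 71794/EI
Tip deflection under a unit load at B: L³/(3EI) = 443.7/EI.
The prop prevents deflection at B: R_B = δ_0/δ_{BB} = 71794/443.7 = 161.8 kN.
Moment equilibrium about A: M_A = Σ(load moments about A) − R_B·L = 2533 − 161.8×11 = 752.7 kN·m.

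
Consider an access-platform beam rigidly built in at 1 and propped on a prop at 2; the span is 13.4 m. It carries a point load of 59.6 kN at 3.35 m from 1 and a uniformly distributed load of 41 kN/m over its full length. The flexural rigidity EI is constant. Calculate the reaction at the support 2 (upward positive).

Remove the prop at 2; the released (primary) structure is a cantilever built in at 1.
Primary-structure tip deflection at 2 by superposition:
  point load 59.6 at a = 3.35: Pa²(3L − a)/(6EI) = 4108/EI
  UDL 41: wL⁴/(8EI) = 165239/EI
  δ_0 = 169347/EI
Flexibility coefficient — unit upward force at 2: δ_{22} = L³/(3EI) = 802/EI.
Compatibility at 2: δ_0 − R_2·δ_{22} = 0, so R_2 = 169347/802 = 211.1 kN.

R_2 = 211.1 kN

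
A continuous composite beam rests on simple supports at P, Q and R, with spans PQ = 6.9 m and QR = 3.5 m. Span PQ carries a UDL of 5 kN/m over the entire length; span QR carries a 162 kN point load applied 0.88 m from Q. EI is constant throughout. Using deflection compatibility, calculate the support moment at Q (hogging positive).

M_Q = 51.14 kN·m

Release continuity at Q by inserting a hinge; the redundant is the internal moment M_Q. The primary structure is two simply-supported spans PQ and QR.
Rotations at Q on the released spans (each span's end-slope, ×1/EI):
  span PQ: UDL 5: wL³/(24EI) = 68.44/EI
  span QR: point load 162 at a = 0.88: Pab(L + b)/(6LEI) = 108.9/EI
  relative rotation θ_0 = (68.44 + 108.9)/EI = 177.3/EI
A unit hogging moment at Q produces rotation L₁/(3EI) + L₂/(3EI) = 3.467/EI.
Compatibility: M_Q·(L₁+L₂)/(3EI) = θ_0, giving M_Q = 51.14 kN·m (hogging).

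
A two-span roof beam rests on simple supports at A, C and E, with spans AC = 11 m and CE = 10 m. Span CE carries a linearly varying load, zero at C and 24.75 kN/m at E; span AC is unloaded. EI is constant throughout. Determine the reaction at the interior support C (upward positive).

Take M_C as the redundant. Released structure: two simple spans AC and CE with a hinge at C.
End slopes at the hinge C, treating each span as simply supported:
  span CE: triangular load, peak 24.75: 7w₀L³/(360EI) = 481.2/EI
  relative rotation θ_0 = (0 + 481.2)/EI = 481.2/EI
A unit hogging moment at C produces rotation L₁/(3EI) + L₂/(3EI) = 7/EI.
Slope continuity at C: θ_0 = M_C·7/EI, so M_C = 481.2/7 = 68.75 kN·m (hogging).
Span AC, ΣM about A with M_C applied at C: R_C^{AC}·11 = 0 + 68.75, so R_C^{AC} = 6.25 kN and R_A = 0 − 6.25 = -6.25 kN.
Span CE, ΣM about E: R_C^{CE}·10 = 412.5 + 68.75, so R_C^{CE} = 48.12 kN and R_E = 123.8 − 48.12 = 75.62 kN.
R_C = 6.25 + 48.12 = 54.38 kN.

R_C = 54.38 kN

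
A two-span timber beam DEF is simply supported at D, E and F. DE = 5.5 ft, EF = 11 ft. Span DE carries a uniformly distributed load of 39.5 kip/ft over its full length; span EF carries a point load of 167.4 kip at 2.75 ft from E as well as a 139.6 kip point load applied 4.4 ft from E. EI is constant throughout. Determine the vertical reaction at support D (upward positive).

Take M_E as the redundant. Released structure: two simple spans DE and EF with a hinge at E.
End slopes at the hinge E, treating each span as simply supported:
  span DE: UDL 39.5: wL³/(24EI) = 273.8/EI
  span EF: point load 167.4 at a = 2.75: Pab(L + b)/(6LEI) = 1108/EI
  span EF: point load 139.6 at a = 4.4: Pab(L + b)/(6LEI) = 1081/EI
  relative rotation θ_0 = (273.8 + 2189)/EI = 2463/EI
A unit hogging moment at E produces rotation L₁/(3EI) + L₂/(3EI) = 5.5/EI.
Compatibility: M_E·(L₁+L₂)/(3EI) = θ_0, giving M_E = 447.7 kip·ft (hogging).
Span DE, ΣM about D with M_E applied at E: R_E^{DE}·5.5 = 597.4 + 447.7, so R_E^{DE} = 190 kip and R_D = 217.2 − 190 = 27.22 kip.

R_D = 27.22 kip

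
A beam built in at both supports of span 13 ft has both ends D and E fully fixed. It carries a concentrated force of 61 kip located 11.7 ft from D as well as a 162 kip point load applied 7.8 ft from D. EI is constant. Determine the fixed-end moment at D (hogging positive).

Release both end moments; the primary structure is a simply-supported span DE with redundants M_D and M_E.
On the primary (simply-supported) span, the end slopes from the loading are:
  at D: point load 61 at a = 11.7: Pab(L + b)/(6LEI) = 170.1/EI
  at E: point load 61 at a = 11.7: Pab(L + a)/(6LEI) = 293.8/EI
  at D: point load 162 at a = 7.8: Pab(L + b)/(6LEI) = 1533/EI
  at E: point load 162 at a = 7.8: Pab(L + a)/(6LEI) = 1752/EI
  θ_D0 = 1703/EI,  θ_E0 = 2046/EI
Flexibility coefficients: a unit moment at one end gives L/(3EI) there and L/(6EI) at the far end, so f₁₁ = f₂₂ = 4.333/EI and f₁₂ = f₂₁ = 2.167/EI.
Compatibility — zero rotation at each built-in end:
  4.333 M_D + 2.167 M_E = 1703
  2.167 M_D + 4.333 M_E = 2046
Solving the pair gives M_D = 209.3 kip·ft and M_E = 367.5 kip·ft (hogging).

M_D = 209.3 kip·ft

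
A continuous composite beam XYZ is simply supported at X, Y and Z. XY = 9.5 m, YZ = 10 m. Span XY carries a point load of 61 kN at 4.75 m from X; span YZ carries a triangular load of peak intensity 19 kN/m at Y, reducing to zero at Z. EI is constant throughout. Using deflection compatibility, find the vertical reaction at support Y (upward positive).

Release continuity at Y by inserting a hinge; the redundant is the internal moment M_Y. The primary structure is two simply-supported spans XY and YZ.
End slopes at the hinge Y, treating each span as simply supported:
  span XY: point load 61 at a = 4.75: Pab(L + a)/(6LEI) = 344.1/EI
  span YZ: triangular load, peak 19: w₀L³/(45EI) = 422.2/EI
  relative rotation θ_0 = (344.1 + 422.2)/EI = 766.3/EI
A unit hogging moment at Y produces rotation L₁/(3EI) + L₂/(3EI) = 6.5/EI.
Slope continuity at Y: θ_0 = M_Y·6.5/EI, so M_Y = 766.3/6.5 = 117.9 kN·m (hogging).
Span XY, ΣM about X with M_Y applied at Y: R_Y^{XY}·9.5 = 289.8 + 117.9, so R_Y^{XY} = 42.91 kN and R_X = 61 − 42.91 = 18.09 kN.
Span YZ, ΣM about Z: R_Y^{YZ}·10 = 633.3 + 117.9, so R_Y^{YZ} = 75.12 kN and R_Z = 95 − 75.12 = 19.88 kN.
R_Y = 42.91 + 75.12 = 118 kN.

R_Y = 118 kN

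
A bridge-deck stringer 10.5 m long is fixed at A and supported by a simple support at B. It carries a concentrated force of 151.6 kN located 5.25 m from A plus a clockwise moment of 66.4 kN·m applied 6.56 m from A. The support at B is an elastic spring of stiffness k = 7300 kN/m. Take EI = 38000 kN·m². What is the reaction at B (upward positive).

R_B = 54.79 kN

Choose R_B as the redundant. The primary structure is the cantilever fixed at A.
Free-end deflection of the primary structure under the applied loading (downward +):
  point load 151.6 at a = 5.25: Pa²(3L − a)/(6EI) = 18281/EI
  clockwise couple 66.4 at a = 6.56: M₀a(2L − a)/(2EI) = 3145/EI
  δ_0 = 21426/EI
Tip deflection under a unit load at B: L³/(3EI) = 385.9/EI.
With EI = 38000 kN·m²: δ_0 = 0.56384 m and δ_{BB} = 0.010155 m/kN.
Compatibility — the spring shortens by R_B/k under the reaction it provides: δ_0 − R_B·δ_{BB} = R_B/k. With 1/k = 0.000137 m/kN, R_B = δ_0 / (δ_{BB} + 1/k) = 0.56384 / (0.010155 + 0.000137) = 54.79 kN.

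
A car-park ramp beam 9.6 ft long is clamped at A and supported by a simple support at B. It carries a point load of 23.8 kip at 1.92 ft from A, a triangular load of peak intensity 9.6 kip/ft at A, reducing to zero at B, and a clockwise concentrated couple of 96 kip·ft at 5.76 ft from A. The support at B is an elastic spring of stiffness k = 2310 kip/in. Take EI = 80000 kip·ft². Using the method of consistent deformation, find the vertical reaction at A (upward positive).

Release the roller at B. Primary structure: cantilever fixed at A.
Deflection at B on the released cantilever, summing each load's contribution:
  point load 23.8 at a = 1.92: Pa²(3L − a)/(6EI) = 393.1/EI
  triangular load, peak 9.6 at the fixed end: w₀L⁴/(30EI) = 2718/EI
  clockwise couple 96 at a = 5.76: M₀a(2L − a)/(2EI) = 3716/EI
  δ_0 = 6827/EI
Tip deflection under a unit load at B: L³/(3EI) = 294.9/EI.
With EI = 80000 kip·ft²: δ_0 = 0.085336 ft and δ_{BB} = 0.003686 ft/kip.
Compatibility — the spring shortens by R_B/k under the reaction it provides: δ_0 − R_B·δ_{BB} = R_B/k. With 1/k = 1/(2310×12) ft/kip = 0.000036 ft/kip, R_B = δ_0 / (δ_{BB} + 1/k) = 0.085336 / (0.003686 + 0.000036) = 22.92 kip.
Vertical equilibrium: R_A = ΣP − R_B = 69.88 − 22.92 = 46.96 kip.

R_A = 46.96 kip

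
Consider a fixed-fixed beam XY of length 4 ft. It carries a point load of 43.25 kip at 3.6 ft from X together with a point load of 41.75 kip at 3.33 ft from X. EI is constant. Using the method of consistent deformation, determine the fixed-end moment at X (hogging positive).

M_X = 5.458 kip·ft

Release both end moments; the primary structure is a simply-supported span XY with redundants M_X and M_Y.
Simple-span end rotations at X and Y under the given loads:
  at X: point load 43.25 at a = 3.6: Pab(L + b)/(6LEI) = 11.42/EI
  at Y: point load 43.25 at a = 3.6: Pab(L + a)/(6LEI) = 19.72/EI
  at X: point load 41.75 at a = 3.33: Pab(L + b)/(6LEI) = 18.13/EI
  at Y: point load 41.75 at a = 3.33: Pab(L + a)/(6LEI) = 28.45/EI
  θ_X0 = 29.54/EI,  θ_Y0 = 48.17/EI
Flexibility coefficients: a unit moment at one end gives L/(3EI) there and L/(6EI) at the far end, so f₁₁ = f₂₂ = 1.333/EI and f₁₂ = f₂₁ = 0.6667/EI.
Compatibility — zero rotation at each built-in end:
  1.333 M_X + 0.6667 M_Y = 29.54
  0.6667 M_X + 1.333 M_Y = 48.17
Solving the pair gives M_X = 5.458 kip·ft and M_Y = 33.4 kip·ft (hogging).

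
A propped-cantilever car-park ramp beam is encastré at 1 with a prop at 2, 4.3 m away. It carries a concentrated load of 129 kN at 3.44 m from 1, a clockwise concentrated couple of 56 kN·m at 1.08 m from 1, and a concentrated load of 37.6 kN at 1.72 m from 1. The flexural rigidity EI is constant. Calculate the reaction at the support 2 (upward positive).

R_2 = 107.2 kN

Remove the prop at 2; the released (primary) structure is a cantilever built in at 1.
Downward deflection at the released point 2 due to the loads:
  point load 129 at a = 3.44: Pa²(3L − a)/(6EI) = 2407/EI
  clockwise couple 56 at a = 1.08: M₀a(2L − a)/(2EI) = 227.4/EI
  point load 37.6 at a = 1.72: Pa²(3L − a)/(6EI) = 207.3/EI
  δ_0 = 2842/EI
Flexibility coefficient — unit upward force at 2: δ_{22} = L³/(3EI) = 26.5/EI.
The prop prevents deflection at 2: R_2 = δ_0/δ_{22} = 2842/26.5 = 107.2 kN.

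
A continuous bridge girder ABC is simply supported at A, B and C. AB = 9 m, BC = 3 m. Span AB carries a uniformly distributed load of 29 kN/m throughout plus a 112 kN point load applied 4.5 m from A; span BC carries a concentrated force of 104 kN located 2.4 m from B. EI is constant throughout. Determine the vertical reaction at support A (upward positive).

Take M_B as the redundant. Released structure: two simple spans AB and BC with a hinge at B.
Discontinuity in slope at B on the released structure — sum the simple-span end rotations:
  span AB: UDL 29: wL³/(24EI) = 880.9/EI
  span AB: point load 112 at a = 4.5: Pab(L + a)/(6LEI) = 567/EI
  span BC: point load 104 at a = 2.4: Pab(L + b)/(6LEI) = 29.95/EI
  relative rotation θ_0 = (1448 + 29.95)/EI = 1478/EI
A unit hogging moment at B produces rotation L₁/(3EI) + L₂/(3EI) = 4/EI.
Compatibility: M_B·(L₁+L₂)/(3EI) = θ_0, giving M_B = 369.5 kN·m (hogging).
Span AB, ΣM about A with M_B applied at B: R_B^{AB}·9 = 1678 + 369.5, so R_B^{AB} = 227.6 kN and R_A = 373 − 227.6 = 145.4 kN.

R_A = 145.4 kN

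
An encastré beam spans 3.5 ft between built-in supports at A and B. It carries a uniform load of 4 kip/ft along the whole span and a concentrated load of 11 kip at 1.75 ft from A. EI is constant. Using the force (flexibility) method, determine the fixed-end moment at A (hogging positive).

Take the two fixed-end moments M_A, M_B as redundants; the released structure is the simple span AB.
End rotations of the released simple span under the applied load (×1/EI):
  at A: UDL 4: wL³/(24EI) = 7.146/EI
  at B: UDL 4: wL³/(24EI) = 7.146/EI
  at A: point load 11 at a = 1.75: Pab(L + b)/(6LEI) = 8.422/EI
  at B: point load 11 at a = 1.75: Pab(L + a)/(6LEI) = 8.422/EI
  θ_A0 = 15.57/EI,  θ_B0 = 15.57/EI
Flexibility coefficients: a unit moment at one end gives L/(3EI) there and L/(6EI) at the far end, so f₁₁ = f₂₂ = 1.167/EI and f₁₂ = f₂₁ = 0.5833/EI.
Compatibility — zero rotation at each built-in end:
  1.167 M_A + 0.5833 M_B = 15.57
  0.5833 M_A + 1.167 M_B = 15.57
Solving the pair gives M_A = 8.896 kip·ft and M_B = 8.896 kip·ft (hogging).

M_A = 8.896 kip·ft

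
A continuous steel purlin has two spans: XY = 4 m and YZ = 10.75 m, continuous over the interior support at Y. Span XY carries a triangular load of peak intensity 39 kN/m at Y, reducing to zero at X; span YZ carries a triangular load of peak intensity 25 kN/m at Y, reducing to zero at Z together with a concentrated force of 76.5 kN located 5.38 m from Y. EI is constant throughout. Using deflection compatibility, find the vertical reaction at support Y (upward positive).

Release continuity at Y by inserting a hinge; the redundant is the internal moment M_Y. The primary structure is two simply-supported spans XY and YZ.
End slopes at the hinge Y, treating each span as simply supported:
  span XY: triangular load, peak 39: w₀L³/(45EI) = 55.47/EI
  span YZ: triangular load, peak 25: w₀L³/(45EI) = 690.2/EI
  span YZ: point load 76.5 at a = 5.38: Pab(L + b)/(6LEI) = 552.4/EI
  relative rotation θ_0 = (55.47 + 1243)/EI = 1298/EI
A unit hogging moment at Y produces rotation L₁/(3EI) + L₂/(3EI) = 4.917/EI.
Compatibility: M_Y·(L₁+L₂)/(3EI) = θ_0, giving M_Y = 264 kN·m (hogging).
Span XY, ΣM about X with M_Y applied at Y: R_Y^{XY}·4 = 208 + 264, so R_Y^{XY} = 118 kN and R_X = 78 − 118 = -40 kN.
Span YZ, ΣM about Z: R_Y^{YZ}·10.75 = 1374 + 264, so R_Y^{YZ} = 152.4 kN and R_Z = 210.9 − 152.4 = 58.52 kN.
R_Y = 118 + 152.4 = 270.4 kN.

R_Y = 270.4 kN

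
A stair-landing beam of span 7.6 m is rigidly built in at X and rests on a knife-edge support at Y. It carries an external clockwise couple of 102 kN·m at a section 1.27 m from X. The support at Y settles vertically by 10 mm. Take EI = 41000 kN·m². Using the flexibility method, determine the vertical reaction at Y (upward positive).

Remove the prop at Y; the released (primary) structure is a cantilever built in at X.
Downward deflection at the released point Y due to the loads:
  clockwise couple 102 at a = 1.27: M₀a(2L − a)/(2EI) = 902.2/EI
Flexibility coefficient — unit upward force at Y: δ_{YY} = L³/(3EI) = 146.3/EI.
With EI = 41000 kN·m²: δ_0 = 0.022006 m and δ_{YY} = 0.003569 m/kN.
Compatibility — the beam at Y must follow the support down by 0.01 m: δ_0 − R_Y·δ_{YY} = 0.01, so R_Y = (0.022006 − 0.01)/0.003569 = 3.364 kN.

R_Y = 3.364 kN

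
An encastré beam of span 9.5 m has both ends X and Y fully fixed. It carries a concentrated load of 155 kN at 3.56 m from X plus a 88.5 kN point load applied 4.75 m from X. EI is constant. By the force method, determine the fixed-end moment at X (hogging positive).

M_X = 320.8 kN·m

Take the two fixed-end moments M_X, M_Y as redundants; the released structure is the simple span XY.
End rotations of the released simple span under the applied load (×1/EI):
  at X: point load 155 at a = 3.56: Pab(L + b)/(6LEI) = 887.9/EI
  at Y: point load 155 at a = 3.56: Pab(L + a)/(6LEI) = 751/EI
  at X: point load 88.5 at a = 4.75: Pab(L + b)/(6LEI) = 499.2/EI
  at Y: point load 88.5 at a = 4.75: Pab(L + a)/(6LEI) = 499.2/EI
  θ_X0 = 1387/EI,  θ_Y0 = 1250/EI
Flexibility coefficients: a unit moment at one end gives L/(3EI) there and L/(6EI) at the far end, so f₁₁ = f₂₂ = 3.167/EI and f₁₂ = f₂₁ = 1.583/EI.
Compatibility — zero rotation at each built-in end:
  3.167 M_X + 1.583 M_Y = 1387
  1.583 M_X + 3.167 M_Y = 1250
Solving the pair gives M_X = 320.8 kN·m and M_Y = 234.4 kN·m (hogging).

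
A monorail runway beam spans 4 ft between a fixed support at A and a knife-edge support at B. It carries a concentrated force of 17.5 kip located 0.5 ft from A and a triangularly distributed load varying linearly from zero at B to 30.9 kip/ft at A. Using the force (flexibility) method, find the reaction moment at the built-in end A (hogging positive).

M_A = 40.14 kip·ft

Release the roller at B. Primary structure: cantilever fixed at A.
Downward deflection at the released point B due to the loads:
  point load 17.5 at a = 0.5: Pa²(3L − a)/(6EI) = 8.385/EI
  triangular load, peak 30.9 at the fixed end: w₀L⁴/(30EI) = 263.7/EI
  δ_0 = 272.1/EI
Tip deflection under a unit load at B: L³/(3EI) = 21.33/EI.
Compatibility at B: δ_0 − R_B·δ_{BB} = 0, so R_B = 272.1/21.33 = 12.75 kip.
Moment equilibrium about A: M_A = Σ(load moments about A) − R_B·L = 91.15 − 12.75×4 = 40.14 kip·ft.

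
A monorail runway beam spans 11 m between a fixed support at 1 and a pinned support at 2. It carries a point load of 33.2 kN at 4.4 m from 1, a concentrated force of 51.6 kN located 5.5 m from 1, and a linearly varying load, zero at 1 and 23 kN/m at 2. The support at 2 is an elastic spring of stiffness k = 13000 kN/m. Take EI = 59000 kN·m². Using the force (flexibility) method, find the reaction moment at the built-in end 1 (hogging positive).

Remove the prop at 2; the released (primary) structure is a cantilever built in at 1.
Deflection at 2 on the released cantilever, summing each load's contribution:
  point load 33.2 at a = 4.4: Pa²(3L − a)/(6EI) = 3064/EI
  point load 51.6 at a = 5.5: Pa²(3L − a)/(6EI) = 7154/EI
  triangular load, peak 23 at the free end: 11w₀L⁴/(120EI) = 30868/EI
  δ_0 = 41086/EI
Tip deflection under a unit load at 2: L³/(3EI) = 443.7/EI.
With EI = 59000 kN·m²: δ_0 = 0.69637 m and δ_{22} = 0.00752 m/kN.
Compatibility — the spring shortens by R_2/k under the reaction it provides: δ_0 − R_2·δ_{22} = R_2/k. With 1/k = 0.000077 m/kN, R_2 = δ_0 / (δ_{22} + 1/k) = 0.69637 / (0.00752 + 0.000077) = 91.67 kN.
Moment equilibrium about 1: M_1 = Σ(load moments about 1) − R_2·L = 1358 − 91.67×11 = 349.2 kN·m.

M_1 = 349.2 kN·m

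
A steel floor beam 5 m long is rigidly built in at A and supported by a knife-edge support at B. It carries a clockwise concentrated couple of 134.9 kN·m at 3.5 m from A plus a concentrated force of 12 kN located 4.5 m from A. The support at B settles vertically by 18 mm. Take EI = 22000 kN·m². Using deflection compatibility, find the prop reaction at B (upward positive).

Take the reaction at B as the redundant and release it; the primary structure is a cantilever fixed at A.
Downward deflection at the released point B due to the loads:
  clockwise couple 134.9 at a = 3.5: M₀a(2L − a)/(2EI) = 1534/EI
  point load 12 at a = 4.5: Pa²(3L − a)/(6EI) = 425.2/EI
  δ_0 = 1960/EI
Flexibility coefficient — unit upward force at B: δ_{BB} = L³/(3EI) = 41.67/EI.
With EI = 22000 kN·m²: δ_0 = 0.089079 m and δ_{BB} = 0.001894 m/kN.
Compatibility — the beam at B must follow the support down by 0.018 m: δ_0 − R_B·δ_{BB} = 0.018, so R_B = (0.089079 − 0.018)/0.001894 = 37.53 kN.

R_B = 37.53 kN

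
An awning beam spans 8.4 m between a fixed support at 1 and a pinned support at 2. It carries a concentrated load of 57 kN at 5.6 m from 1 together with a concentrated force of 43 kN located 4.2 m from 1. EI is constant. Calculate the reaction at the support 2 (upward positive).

R_2 = 42.99 kN

Choose R_2 as the redundant. The primary structure is the cantilever fixed at 1.
Free-end deflection of the primary structure under the applied loading (downward +):
  point load 57 at a = 5.6: Pa²(3L − a)/(6EI) = 5839/EI
  point load 43 at a = 4.2: Pa²(3L − a)/(6EI) = 2655/EI
  δ_0 = 8494/EI
Tip deflection under a unit load at 2: L³/(3EI) = 197.6/EI.
The prop prevents deflection at 2: R_2 = δ_0/δ_{22} = 8494/197.6 = 42.99 kN.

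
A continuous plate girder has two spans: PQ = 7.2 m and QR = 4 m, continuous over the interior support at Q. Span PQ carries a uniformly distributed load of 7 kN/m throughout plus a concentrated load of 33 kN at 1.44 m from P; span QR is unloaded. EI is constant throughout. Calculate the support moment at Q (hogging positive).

Insert a hinge at Q; M_Q is the redundant, and each span becomes simply supported.
End slopes at the hinge Q, treating each span as simply supported:
  span PQ: UDL 7: wL³/(24EI) = 108.9/EI
  span PQ: point load 33 at a = 1.44: Pab(L + a)/(6LEI) = 54.74/EI
  relative rotation θ_0 = (163.6 + 0)/EI = 163.6/EI
A unit hogging moment at Q produces rotation L₁/(3EI) + L₂/(3EI) = 3.733/EI.
Compatibility: M_Q·(L₁+L₂)/(3EI) = θ_0, giving M_Q = 43.82 kN·m (hogging).

M_Q = 43.82 kN·m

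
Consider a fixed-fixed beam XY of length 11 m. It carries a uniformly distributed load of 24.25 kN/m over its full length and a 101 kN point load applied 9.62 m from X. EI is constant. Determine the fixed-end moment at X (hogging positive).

M_X = 259.8 kN·m

Release both end moments; the primary structure is a simply-supported span XY with redundants M_X and M_Y.
End rotations of the released simple span under the applied load (×1/EI):
  at X: UDL 24.25: wL³/(24EI) = 1345/EI
  at Y: UDL 24.25: wL³/(24EI) = 1345/EI
  at X: point load 101 at a = 9.62: Pab(L + b)/(6LEI) = 251.5/EI
  at Y: point load 101 at a = 9.62: Pab(L + a)/(6LEI) = 418.9/EI
  θ_X0 = 1596/EI,  θ_Y0 = 1764/EI
Flexibility coefficients: a unit moment at one end gives L/(3EI) there and L/(6EI) at the far end, so f₁₁ = f₂₂ = 3.667/EI and f₁₂ = f₂₁ = 1.833/EI.
Compatibility — zero rotation at each built-in end:
  3.667 M_X + 1.833 M_Y = 1596
  1.833 M_X + 3.667 M_Y = 1764
Solving the pair gives M_X = 259.8 kN·m and M_Y = 351.1 kN·m (hogging).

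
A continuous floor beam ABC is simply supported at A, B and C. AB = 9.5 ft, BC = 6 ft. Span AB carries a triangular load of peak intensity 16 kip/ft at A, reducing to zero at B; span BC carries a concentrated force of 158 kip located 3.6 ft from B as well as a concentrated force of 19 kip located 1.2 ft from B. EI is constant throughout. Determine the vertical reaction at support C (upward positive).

R_C = 78.66 kip

Release continuity at B by inserting a hinge; the redundant is the internal moment M_B. The primary structure is two simply-supported spans AB and BC.
End slopes at the hinge B, treating each span as simply supported:
  span AB: triangular load, peak 16: 7w₀L³/(360EI) = 266.7/EI
  span BC: point load 158 at a = 3.6: Pab(L + b)/(6LEI) = 318.5/EI
  span BC: point load 19 at a = 1.2: Pab(L + b)/(6LEI) = 32.83/EI
  relative rotation θ_0 = (266.7 + 351.4)/EI = 618.1/EI
A unit hogging moment at B produces rotation L₁/(3EI) + L₂/(3EI) = 5.167/EI.
Compatibility: M_B·(L₁+L₂)/(3EI) = θ_0, giving M_B = 119.6 kip·ft (hogging).
Span BC, ΣM about C: R_B^{BC}·6 = 470.4 + 119.6, so R_B^{BC} = 98.34 kip and R_C = 177 − 98.34 = 78.66 kip.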